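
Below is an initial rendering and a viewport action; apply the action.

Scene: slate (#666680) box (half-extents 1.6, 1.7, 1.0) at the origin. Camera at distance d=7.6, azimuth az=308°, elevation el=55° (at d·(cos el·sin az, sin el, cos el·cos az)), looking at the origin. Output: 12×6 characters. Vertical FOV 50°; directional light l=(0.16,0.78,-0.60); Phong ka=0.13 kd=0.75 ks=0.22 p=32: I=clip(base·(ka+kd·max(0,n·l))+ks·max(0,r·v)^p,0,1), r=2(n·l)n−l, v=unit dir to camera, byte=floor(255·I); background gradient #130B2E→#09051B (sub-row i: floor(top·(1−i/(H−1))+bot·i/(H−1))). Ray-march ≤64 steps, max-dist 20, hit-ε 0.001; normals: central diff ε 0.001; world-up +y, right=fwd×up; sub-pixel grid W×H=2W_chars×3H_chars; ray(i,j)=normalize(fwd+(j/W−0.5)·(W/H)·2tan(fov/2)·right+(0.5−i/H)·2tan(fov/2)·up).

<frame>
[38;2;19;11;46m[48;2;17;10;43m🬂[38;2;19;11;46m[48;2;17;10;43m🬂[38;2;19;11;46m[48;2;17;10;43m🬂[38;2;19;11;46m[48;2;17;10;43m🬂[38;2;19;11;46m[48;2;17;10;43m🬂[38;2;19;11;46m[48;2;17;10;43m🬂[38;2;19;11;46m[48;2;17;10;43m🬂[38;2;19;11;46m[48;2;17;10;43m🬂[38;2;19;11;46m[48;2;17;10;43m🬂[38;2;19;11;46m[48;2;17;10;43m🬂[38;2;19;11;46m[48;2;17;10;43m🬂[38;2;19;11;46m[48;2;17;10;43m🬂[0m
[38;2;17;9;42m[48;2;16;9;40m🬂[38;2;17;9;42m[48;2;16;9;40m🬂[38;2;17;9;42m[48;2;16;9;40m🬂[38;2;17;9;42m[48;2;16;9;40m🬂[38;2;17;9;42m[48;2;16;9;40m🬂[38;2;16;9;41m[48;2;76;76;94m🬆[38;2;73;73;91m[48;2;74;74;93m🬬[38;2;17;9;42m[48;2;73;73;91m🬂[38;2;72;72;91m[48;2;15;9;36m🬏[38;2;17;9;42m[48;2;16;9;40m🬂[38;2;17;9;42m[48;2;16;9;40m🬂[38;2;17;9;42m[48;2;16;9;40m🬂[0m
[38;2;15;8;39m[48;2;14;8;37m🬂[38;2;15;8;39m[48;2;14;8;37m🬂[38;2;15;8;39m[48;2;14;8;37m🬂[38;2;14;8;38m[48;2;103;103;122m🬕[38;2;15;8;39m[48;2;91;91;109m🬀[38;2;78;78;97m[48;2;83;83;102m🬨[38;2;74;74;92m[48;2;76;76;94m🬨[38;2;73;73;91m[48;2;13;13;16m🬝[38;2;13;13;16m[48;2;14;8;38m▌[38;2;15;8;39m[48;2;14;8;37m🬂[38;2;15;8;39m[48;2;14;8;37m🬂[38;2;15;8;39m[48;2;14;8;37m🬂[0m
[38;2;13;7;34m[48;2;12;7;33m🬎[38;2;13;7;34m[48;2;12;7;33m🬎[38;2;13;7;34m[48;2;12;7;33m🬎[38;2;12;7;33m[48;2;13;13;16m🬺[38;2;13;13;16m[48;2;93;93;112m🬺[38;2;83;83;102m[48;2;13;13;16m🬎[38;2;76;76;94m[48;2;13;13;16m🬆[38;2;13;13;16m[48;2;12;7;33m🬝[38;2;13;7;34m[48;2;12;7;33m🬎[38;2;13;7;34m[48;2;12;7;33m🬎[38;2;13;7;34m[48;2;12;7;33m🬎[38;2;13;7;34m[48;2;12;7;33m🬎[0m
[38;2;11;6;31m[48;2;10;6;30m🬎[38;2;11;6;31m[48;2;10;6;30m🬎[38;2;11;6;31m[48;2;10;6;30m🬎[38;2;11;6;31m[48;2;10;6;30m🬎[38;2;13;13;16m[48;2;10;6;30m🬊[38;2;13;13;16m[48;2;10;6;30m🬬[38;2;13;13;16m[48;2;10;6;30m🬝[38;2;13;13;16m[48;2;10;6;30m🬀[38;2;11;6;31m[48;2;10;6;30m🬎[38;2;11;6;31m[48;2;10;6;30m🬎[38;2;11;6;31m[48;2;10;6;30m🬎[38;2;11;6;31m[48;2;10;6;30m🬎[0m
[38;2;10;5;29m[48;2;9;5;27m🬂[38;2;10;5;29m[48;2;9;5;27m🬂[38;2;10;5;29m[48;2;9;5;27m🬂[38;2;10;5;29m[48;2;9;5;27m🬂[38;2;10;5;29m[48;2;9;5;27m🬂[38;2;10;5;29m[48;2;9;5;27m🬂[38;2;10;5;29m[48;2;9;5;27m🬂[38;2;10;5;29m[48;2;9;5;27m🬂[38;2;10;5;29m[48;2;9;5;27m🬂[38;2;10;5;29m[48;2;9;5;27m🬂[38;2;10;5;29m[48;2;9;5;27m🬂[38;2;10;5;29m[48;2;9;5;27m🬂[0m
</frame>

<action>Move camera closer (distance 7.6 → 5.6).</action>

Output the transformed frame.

<frame>
[38;2;19;11;46m[48;2;17;10;43m🬂[38;2;19;11;46m[48;2;17;10;43m🬂[38;2;19;11;46m[48;2;17;10;43m🬂[38;2;19;11;46m[48;2;17;10;43m🬂[38;2;19;11;46m[48;2;17;10;43m🬂[38;2;18;10;45m[48;2;73;73;92m🬎[38;2;19;11;46m[48;2;72;72;91m🬀[38;2;19;11;46m[48;2;72;72;91m🬂[38;2;18;10;45m[48;2;72;72;91m🬎[38;2;19;11;46m[48;2;17;10;43m🬂[38;2;19;11;46m[48;2;17;10;43m🬂[38;2;19;11;46m[48;2;17;10;43m🬂[0m
[38;2;17;9;42m[48;2;16;9;40m🬂[38;2;17;9;42m[48;2;16;9;40m🬂[38;2;17;9;42m[48;2;16;9;40m🬂[38;2;16;9;41m[48;2;87;87;105m🬆[38;2;17;9;42m[48;2;79;79;98m🬀[38;2;74;74;93m[48;2;78;78;96m🬬[38;2;73;73;91m[48;2;74;74;93m🬬[38;2;73;73;91m[48;2;72;72;91m🬺[38;2;72;72;91m[48;2;72;72;91m [38;2;72;72;91m[48;2;15;10;32m🬆[38;2;17;9;42m[48;2;16;9;40m🬂[38;2;17;9;42m[48;2;16;9;40m🬂[0m
[38;2;15;8;39m[48;2;14;8;37m🬂[38;2;15;8;39m[48;2;14;8;37m🬂[38;2;14;10;27m[48;2;109;109;127m🬐[38;2;97;97;116m[48;2;108;108;126m🬊[38;2;88;88;106m[48;2;96;96;115m🬨[38;2;78;78;97m[48;2;83;83;102m🬨[38;2;74;74;92m[48;2;76;76;94m🬨[38;2;73;73;91m[48;2;13;13;16m🬝[38;2;73;73;91m[48;2;13;13;16m🬀[38;2;13;13;16m[48;2;14;8;37m🬀[38;2;15;8;39m[48;2;14;8;37m🬂[38;2;15;8;39m[48;2;14;8;37m🬂[0m
[38;2;13;7;34m[48;2;12;7;33m🬎[38;2;13;7;34m[48;2;12;7;33m🬎[38;2;12;7;33m[48;2;13;13;16m🬲[38;2;13;13;16m[48;2;110;110;129m🬺[38;2;97;97;115m[48;2;13;13;16m🬬[38;2;86;86;104m[48;2;80;80;99m▌[38;2;76;76;94m[48;2;13;13;16m🬕[38;2;13;13;16m[48;2;13;13;16m [38;2;13;13;16m[48;2;12;7;33m🬕[38;2;13;7;34m[48;2;12;7;33m🬎[38;2;13;7;34m[48;2;12;7;33m🬎[38;2;13;7;34m[48;2;12;7;33m🬎[0m
[38;2;11;6;31m[48;2;10;6;30m🬎[38;2;11;6;31m[48;2;10;6;30m🬎[38;2;11;6;31m[48;2;10;6;30m🬎[38;2;10;6;30m[48;2;13;13;16m🬲[38;2;13;13;16m[48;2;13;13;16m [38;2;13;13;16m[48;2;79;79;98m🬺[38;2;13;13;16m[48;2;13;13;16m [38;2;13;13;16m[48;2;10;6;30m🬆[38;2;11;6;31m[48;2;10;6;30m🬎[38;2;11;6;31m[48;2;10;6;30m🬎[38;2;11;6;31m[48;2;10;6;30m🬎[38;2;11;6;31m[48;2;10;6;30m🬎[0m
[38;2;10;5;29m[48;2;9;5;27m🬂[38;2;10;5;29m[48;2;9;5;27m🬂[38;2;10;5;29m[48;2;9;5;27m🬂[38;2;10;5;29m[48;2;9;5;27m🬂[38;2;9;5;27m[48;2;13;13;16m🬺[38;2;13;13;16m[48;2;9;5;27m🬎[38;2;13;13;16m[48;2;9;5;27m🬆[38;2;10;5;29m[48;2;9;5;27m🬂[38;2;10;5;29m[48;2;9;5;27m🬂[38;2;10;5;29m[48;2;9;5;27m🬂[38;2;10;5;29m[48;2;9;5;27m🬂[38;2;10;5;29m[48;2;9;5;27m🬂[0m
</frame>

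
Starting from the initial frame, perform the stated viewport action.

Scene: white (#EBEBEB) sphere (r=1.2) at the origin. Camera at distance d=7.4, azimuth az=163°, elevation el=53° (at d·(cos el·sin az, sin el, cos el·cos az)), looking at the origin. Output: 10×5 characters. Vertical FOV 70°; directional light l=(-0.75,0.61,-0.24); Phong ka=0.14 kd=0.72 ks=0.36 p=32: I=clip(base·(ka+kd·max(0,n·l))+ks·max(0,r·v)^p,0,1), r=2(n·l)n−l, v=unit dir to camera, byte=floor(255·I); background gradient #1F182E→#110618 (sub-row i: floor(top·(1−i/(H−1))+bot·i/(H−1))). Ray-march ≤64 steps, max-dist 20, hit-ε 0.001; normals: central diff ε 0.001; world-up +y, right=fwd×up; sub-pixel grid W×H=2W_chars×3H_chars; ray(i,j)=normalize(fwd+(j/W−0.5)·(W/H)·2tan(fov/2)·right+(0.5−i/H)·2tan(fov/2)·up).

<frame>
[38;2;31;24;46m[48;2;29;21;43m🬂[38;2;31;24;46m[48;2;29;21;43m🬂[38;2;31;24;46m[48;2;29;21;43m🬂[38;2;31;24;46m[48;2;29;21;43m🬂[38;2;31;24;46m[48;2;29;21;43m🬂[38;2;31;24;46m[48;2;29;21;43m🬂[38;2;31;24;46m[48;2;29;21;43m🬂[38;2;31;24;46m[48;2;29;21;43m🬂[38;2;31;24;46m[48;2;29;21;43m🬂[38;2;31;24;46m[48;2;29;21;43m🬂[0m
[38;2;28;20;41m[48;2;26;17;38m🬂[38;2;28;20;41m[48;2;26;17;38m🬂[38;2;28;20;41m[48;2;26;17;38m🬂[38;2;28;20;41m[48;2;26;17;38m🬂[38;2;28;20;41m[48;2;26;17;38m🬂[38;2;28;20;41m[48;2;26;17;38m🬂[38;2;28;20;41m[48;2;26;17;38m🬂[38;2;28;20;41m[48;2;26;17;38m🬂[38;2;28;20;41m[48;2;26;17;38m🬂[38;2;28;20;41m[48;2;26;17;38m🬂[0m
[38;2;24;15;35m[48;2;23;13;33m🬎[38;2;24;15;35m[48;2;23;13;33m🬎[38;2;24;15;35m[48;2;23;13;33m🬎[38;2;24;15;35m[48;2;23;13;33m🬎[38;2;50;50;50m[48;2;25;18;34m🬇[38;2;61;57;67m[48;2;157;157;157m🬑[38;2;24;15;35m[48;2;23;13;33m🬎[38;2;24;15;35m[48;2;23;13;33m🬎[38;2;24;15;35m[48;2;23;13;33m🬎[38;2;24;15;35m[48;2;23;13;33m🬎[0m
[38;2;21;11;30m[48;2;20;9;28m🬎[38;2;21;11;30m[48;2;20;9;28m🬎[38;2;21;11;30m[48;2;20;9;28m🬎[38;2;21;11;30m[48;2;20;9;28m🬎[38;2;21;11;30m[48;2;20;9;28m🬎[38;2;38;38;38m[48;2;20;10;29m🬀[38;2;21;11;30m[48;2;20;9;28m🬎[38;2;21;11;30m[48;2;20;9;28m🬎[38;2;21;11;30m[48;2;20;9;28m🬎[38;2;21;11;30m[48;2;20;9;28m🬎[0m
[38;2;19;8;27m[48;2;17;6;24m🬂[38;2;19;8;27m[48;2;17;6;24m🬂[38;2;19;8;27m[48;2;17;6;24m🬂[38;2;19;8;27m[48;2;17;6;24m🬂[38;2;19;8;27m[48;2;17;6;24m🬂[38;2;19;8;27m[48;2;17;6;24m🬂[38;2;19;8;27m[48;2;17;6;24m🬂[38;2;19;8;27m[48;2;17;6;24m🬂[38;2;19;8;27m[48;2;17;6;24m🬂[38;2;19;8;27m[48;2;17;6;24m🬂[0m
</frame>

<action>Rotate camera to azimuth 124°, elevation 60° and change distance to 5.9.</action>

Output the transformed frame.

<frame>
[38;2;31;24;46m[48;2;29;21;43m🬂[38;2;31;24;46m[48;2;29;21;43m🬂[38;2;31;24;46m[48;2;29;21;43m🬂[38;2;31;24;46m[48;2;29;21;43m🬂[38;2;31;24;46m[48;2;29;21;43m🬂[38;2;31;24;46m[48;2;29;21;43m🬂[38;2;31;24;46m[48;2;29;21;43m🬂[38;2;31;24;46m[48;2;29;21;43m🬂[38;2;31;24;46m[48;2;29;21;43m🬂[38;2;31;24;46m[48;2;29;21;43m🬂[0m
[38;2;28;20;41m[48;2;26;17;38m🬂[38;2;28;20;41m[48;2;26;17;38m🬂[38;2;28;20;41m[48;2;26;17;38m🬂[38;2;28;20;41m[48;2;26;17;38m🬂[38;2;28;20;41m[48;2;26;17;38m🬂[38;2;28;20;41m[48;2;26;17;38m🬂[38;2;28;20;41m[48;2;26;17;38m🬂[38;2;28;20;41m[48;2;26;17;38m🬂[38;2;28;20;41m[48;2;26;17;38m🬂[38;2;28;20;41m[48;2;26;17;38m🬂[0m
[38;2;24;15;35m[48;2;23;13;33m🬎[38;2;24;15;35m[48;2;23;13;33m🬎[38;2;24;15;35m[48;2;23;13;33m🬎[38;2;24;15;35m[48;2;23;13;33m🬎[38;2;36;34;38m[48;2;98;98;98m🬺[38;2;154;154;154m[48;2;83;83;83m🬊[38;2;144;144;144m[48;2;23;15;35m🬓[38;2;24;15;35m[48;2;23;13;33m🬎[38;2;24;15;35m[48;2;23;13;33m🬎[38;2;24;15;35m[48;2;23;13;33m🬎[0m
[38;2;21;11;30m[48;2;20;9;28m🬎[38;2;21;11;30m[48;2;20;9;28m🬎[38;2;21;11;30m[48;2;20;9;28m🬎[38;2;21;11;30m[48;2;20;9;28m🬎[38;2;32;32;32m[48;2;20;10;29m🬁[38;2;33;33;33m[48;2;20;10;29m🬂[38;2;21;11;30m[48;2;20;9;28m🬎[38;2;21;11;30m[48;2;20;9;28m🬎[38;2;21;11;30m[48;2;20;9;28m🬎[38;2;21;11;30m[48;2;20;9;28m🬎[0m
[38;2;19;8;27m[48;2;17;6;24m🬂[38;2;19;8;27m[48;2;17;6;24m🬂[38;2;19;8;27m[48;2;17;6;24m🬂[38;2;19;8;27m[48;2;17;6;24m🬂[38;2;19;8;27m[48;2;17;6;24m🬂[38;2;19;8;27m[48;2;17;6;24m🬂[38;2;19;8;27m[48;2;17;6;24m🬂[38;2;19;8;27m[48;2;17;6;24m🬂[38;2;19;8;27m[48;2;17;6;24m🬂[38;2;19;8;27m[48;2;17;6;24m🬂[0m
</frame>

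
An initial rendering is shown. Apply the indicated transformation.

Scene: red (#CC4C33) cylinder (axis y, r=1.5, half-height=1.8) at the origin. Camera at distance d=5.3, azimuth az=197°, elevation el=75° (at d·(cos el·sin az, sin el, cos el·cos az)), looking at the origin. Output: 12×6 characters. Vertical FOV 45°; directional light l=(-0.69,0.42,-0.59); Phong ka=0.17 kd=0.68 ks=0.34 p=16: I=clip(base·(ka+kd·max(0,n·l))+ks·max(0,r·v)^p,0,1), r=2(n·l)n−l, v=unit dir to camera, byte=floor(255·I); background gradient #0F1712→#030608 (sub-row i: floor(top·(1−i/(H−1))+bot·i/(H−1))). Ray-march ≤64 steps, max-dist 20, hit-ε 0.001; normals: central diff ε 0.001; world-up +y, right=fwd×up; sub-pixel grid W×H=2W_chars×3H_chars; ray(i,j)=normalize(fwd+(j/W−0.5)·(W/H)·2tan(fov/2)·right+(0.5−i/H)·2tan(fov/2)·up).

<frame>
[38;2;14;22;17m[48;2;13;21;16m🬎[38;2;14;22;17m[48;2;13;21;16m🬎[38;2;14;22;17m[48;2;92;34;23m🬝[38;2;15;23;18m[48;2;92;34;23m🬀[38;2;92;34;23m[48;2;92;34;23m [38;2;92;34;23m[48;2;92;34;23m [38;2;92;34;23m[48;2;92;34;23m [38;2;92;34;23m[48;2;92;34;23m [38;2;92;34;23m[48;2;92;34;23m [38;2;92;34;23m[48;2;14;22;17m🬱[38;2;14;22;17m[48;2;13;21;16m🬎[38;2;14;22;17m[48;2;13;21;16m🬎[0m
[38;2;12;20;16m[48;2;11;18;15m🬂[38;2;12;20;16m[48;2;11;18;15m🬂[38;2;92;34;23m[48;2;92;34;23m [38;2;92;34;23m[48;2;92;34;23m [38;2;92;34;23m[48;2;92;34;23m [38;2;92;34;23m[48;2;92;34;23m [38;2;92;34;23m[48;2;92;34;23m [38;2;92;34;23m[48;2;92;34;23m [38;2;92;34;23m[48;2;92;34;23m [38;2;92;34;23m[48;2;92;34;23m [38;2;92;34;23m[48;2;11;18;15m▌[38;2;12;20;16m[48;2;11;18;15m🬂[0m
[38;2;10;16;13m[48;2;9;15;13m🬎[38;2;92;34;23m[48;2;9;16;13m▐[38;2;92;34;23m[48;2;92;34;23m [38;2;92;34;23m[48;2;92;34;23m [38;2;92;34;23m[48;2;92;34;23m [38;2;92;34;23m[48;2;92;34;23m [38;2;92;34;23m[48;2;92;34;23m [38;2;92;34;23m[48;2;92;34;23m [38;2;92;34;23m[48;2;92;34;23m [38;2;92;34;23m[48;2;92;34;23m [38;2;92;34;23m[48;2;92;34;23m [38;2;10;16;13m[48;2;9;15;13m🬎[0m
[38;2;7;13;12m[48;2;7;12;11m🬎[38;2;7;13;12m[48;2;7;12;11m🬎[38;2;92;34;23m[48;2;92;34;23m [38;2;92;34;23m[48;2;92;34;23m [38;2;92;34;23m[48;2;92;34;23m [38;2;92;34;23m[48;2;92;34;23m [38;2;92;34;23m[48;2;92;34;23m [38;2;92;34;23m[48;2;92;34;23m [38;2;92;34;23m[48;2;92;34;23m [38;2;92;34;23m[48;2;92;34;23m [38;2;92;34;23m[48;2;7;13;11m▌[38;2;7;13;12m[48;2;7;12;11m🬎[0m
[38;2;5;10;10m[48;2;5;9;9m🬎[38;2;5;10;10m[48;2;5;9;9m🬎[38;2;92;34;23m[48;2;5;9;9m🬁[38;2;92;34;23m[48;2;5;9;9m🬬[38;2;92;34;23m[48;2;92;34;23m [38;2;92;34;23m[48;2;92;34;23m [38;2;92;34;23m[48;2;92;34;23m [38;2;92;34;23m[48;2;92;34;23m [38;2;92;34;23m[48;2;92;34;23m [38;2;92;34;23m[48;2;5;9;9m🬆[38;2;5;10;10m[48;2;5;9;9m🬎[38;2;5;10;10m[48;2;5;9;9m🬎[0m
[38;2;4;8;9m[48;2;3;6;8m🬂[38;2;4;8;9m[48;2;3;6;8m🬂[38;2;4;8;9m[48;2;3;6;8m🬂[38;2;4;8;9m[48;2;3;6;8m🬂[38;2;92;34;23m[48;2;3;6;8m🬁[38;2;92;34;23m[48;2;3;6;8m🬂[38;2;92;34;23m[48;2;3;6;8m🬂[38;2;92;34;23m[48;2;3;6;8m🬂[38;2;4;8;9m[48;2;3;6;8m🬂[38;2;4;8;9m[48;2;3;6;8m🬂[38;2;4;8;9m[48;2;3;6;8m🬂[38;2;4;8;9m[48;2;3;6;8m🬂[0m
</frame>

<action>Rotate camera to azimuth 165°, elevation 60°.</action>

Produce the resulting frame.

<frame>
[38;2;14;22;17m[48;2;13;21;16m🬎[38;2;14;22;17m[48;2;13;21;16m🬎[38;2;92;34;23m[48;2;14;22;17m🬦[38;2;15;23;18m[48;2;92;34;23m🬀[38;2;92;34;23m[48;2;92;34;23m [38;2;92;34;23m[48;2;92;34;23m [38;2;92;34;23m[48;2;92;34;23m [38;2;92;34;23m[48;2;92;34;23m [38;2;92;34;23m[48;2;92;34;23m [38;2;15;23;18m[48;2;92;34;23m🬂[38;2;14;22;17m[48;2;13;21;16m🬎[38;2;14;22;17m[48;2;13;21;16m🬎[0m
[38;2;12;20;16m[48;2;11;18;15m🬂[38;2;12;20;16m[48;2;11;18;15m🬂[38;2;92;34;23m[48;2;92;34;23m [38;2;92;34;23m[48;2;92;34;23m [38;2;92;34;23m[48;2;92;34;23m [38;2;92;34;23m[48;2;92;34;23m [38;2;92;34;23m[48;2;92;34;23m [38;2;92;34;23m[48;2;92;34;23m [38;2;92;34;23m[48;2;92;34;23m [38;2;92;34;23m[48;2;92;34;23m [38;2;92;34;23m[48;2;11;18;15m▌[38;2;12;20;16m[48;2;11;18;15m🬂[0m
[38;2;10;16;13m[48;2;9;15;13m🬎[38;2;10;16;13m[48;2;9;15;13m🬎[38;2;92;34;23m[48;2;92;34;23m [38;2;92;34;23m[48;2;92;34;23m [38;2;92;34;23m[48;2;92;34;23m [38;2;92;34;23m[48;2;92;34;23m [38;2;92;34;23m[48;2;92;34;23m [38;2;92;34;23m[48;2;92;34;23m [38;2;92;34;23m[48;2;92;34;23m [38;2;92;34;23m[48;2;92;34;23m [38;2;92;34;23m[48;2;9;16;13m▌[38;2;10;16;13m[48;2;9;15;13m🬎[0m
[38;2;7;13;12m[48;2;7;12;11m🬎[38;2;7;13;12m[48;2;7;12;11m🬎[38;2;92;34;23m[48;2;7;12;11m🬁[38;2;92;34;23m[48;2;34;12;8m🬎[38;2;92;34;23m[48;2;92;34;23m [38;2;92;34;23m[48;2;92;34;23m [38;2;92;34;23m[48;2;92;34;23m [38;2;92;34;23m[48;2;92;34;23m [38;2;92;34;23m[48;2;137;51;34m🬝[38;2;106;39;26m[48;2;7;12;11m🬕[38;2;7;13;12m[48;2;7;12;11m🬎[38;2;7;13;12m[48;2;7;12;11m🬎[0m
[38;2;5;10;10m[48;2;5;9;9m🬎[38;2;5;10;10m[48;2;5;9;9m🬎[38;2;5;10;10m[48;2;5;9;9m🬎[38;2;34;12;8m[48;2;5;9;9m🬁[38;2;50;18;12m[48;2;36;13;8m🬉[38;2;76;28;18m[48;2;62;23;15m▐[38;2;88;33;22m[48;2;100;37;24m▌[38;2;111;41;27m[48;2;123;45;30m▌[38;2;139;51;34m[48;2;5;9;9m🬕[38;2;5;10;10m[48;2;5;9;9m🬎[38;2;5;10;10m[48;2;5;9;9m🬎[38;2;5;10;10m[48;2;5;9;9m🬎[0m
[38;2;4;8;9m[48;2;3;6;8m🬂[38;2;4;8;9m[48;2;3;6;8m🬂[38;2;4;8;9m[48;2;3;6;8m🬂[38;2;4;8;9m[48;2;3;6;8m🬂[38;2;34;12;8m[48;2;3;6;8m🬁[38;2;60;22;14m[48;2;3;6;8m🬎[38;2;96;35;23m[48;2;3;6;8m🬎[38;2;126;46;31m[48;2;3;6;8m🬆[38;2;4;8;9m[48;2;3;6;8m🬂[38;2;4;8;9m[48;2;3;6;8m🬂[38;2;4;8;9m[48;2;3;6;8m🬂[38;2;4;8;9m[48;2;3;6;8m🬂[0m
</frame>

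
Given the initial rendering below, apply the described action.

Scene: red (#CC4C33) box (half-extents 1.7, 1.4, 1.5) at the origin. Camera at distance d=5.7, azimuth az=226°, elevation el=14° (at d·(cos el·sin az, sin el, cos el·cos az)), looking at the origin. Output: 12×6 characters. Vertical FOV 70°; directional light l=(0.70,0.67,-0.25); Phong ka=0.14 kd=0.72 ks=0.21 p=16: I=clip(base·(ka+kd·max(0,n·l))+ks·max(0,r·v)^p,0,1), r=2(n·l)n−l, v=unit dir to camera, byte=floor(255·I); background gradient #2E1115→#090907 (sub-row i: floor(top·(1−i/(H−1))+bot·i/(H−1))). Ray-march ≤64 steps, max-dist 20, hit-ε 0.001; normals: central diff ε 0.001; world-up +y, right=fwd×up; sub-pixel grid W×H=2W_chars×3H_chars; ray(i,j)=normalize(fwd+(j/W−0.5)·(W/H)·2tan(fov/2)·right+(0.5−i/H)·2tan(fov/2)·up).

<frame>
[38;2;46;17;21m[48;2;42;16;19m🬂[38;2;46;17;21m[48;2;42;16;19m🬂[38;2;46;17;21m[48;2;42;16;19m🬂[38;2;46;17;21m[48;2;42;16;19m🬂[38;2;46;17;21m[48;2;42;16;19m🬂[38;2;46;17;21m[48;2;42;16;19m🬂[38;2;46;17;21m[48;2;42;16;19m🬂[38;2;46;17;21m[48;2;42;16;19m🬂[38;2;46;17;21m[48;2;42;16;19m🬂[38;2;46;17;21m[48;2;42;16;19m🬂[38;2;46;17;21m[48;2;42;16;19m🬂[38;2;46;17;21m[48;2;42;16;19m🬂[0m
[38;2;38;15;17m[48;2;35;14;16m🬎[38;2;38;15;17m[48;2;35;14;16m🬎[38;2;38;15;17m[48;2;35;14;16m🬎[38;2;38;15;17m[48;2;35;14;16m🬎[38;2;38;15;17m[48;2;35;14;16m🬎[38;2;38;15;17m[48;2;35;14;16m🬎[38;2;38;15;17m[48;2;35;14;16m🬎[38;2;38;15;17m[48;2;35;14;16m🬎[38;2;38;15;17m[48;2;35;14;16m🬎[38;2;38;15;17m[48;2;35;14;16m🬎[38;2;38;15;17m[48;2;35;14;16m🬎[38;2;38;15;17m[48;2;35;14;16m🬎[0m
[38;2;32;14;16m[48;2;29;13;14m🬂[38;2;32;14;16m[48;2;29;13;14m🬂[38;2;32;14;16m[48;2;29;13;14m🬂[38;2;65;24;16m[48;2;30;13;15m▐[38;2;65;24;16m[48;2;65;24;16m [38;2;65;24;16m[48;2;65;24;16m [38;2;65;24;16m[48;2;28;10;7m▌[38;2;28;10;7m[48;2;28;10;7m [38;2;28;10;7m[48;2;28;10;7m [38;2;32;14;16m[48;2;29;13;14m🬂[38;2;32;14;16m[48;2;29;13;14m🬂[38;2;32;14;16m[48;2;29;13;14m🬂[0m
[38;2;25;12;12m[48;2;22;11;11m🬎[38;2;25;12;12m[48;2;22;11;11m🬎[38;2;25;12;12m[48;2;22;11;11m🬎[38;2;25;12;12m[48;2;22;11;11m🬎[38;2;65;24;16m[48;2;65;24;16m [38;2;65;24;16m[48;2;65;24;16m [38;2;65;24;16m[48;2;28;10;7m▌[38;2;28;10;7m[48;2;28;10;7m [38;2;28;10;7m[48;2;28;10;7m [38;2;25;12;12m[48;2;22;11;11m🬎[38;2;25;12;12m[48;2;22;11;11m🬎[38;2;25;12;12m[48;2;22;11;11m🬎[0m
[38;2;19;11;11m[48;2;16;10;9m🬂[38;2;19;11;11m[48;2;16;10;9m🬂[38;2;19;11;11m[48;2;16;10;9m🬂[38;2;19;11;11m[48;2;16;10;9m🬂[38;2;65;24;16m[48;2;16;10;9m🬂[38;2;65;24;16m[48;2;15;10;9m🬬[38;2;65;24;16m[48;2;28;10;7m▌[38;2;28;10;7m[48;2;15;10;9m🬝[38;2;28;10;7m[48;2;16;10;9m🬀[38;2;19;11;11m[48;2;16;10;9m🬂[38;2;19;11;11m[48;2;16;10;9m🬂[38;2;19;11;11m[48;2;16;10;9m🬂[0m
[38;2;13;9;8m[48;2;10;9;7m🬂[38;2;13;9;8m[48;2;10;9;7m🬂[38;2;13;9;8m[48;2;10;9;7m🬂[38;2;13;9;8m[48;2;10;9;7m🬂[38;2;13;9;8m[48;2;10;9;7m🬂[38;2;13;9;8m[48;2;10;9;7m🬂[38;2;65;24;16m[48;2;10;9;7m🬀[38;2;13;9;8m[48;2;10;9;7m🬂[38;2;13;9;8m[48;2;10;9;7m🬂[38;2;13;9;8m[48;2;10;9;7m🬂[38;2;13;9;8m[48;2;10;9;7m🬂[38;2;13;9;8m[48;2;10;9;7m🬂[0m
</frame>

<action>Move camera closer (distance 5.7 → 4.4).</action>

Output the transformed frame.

<frame>
[38;2;46;17;21m[48;2;42;16;19m🬂[38;2;46;17;21m[48;2;42;16;19m🬂[38;2;46;17;21m[48;2;42;16;19m🬂[38;2;46;17;21m[48;2;42;16;19m🬂[38;2;46;17;21m[48;2;42;16;19m🬂[38;2;46;17;21m[48;2;42;16;19m🬂[38;2;46;17;21m[48;2;42;16;19m🬂[38;2;46;17;21m[48;2;42;16;19m🬂[38;2;46;17;21m[48;2;42;16;19m🬂[38;2;46;17;21m[48;2;42;16;19m🬂[38;2;46;17;21m[48;2;42;16;19m🬂[38;2;46;17;21m[48;2;42;16;19m🬂[0m
[38;2;38;15;17m[48;2;35;14;16m🬎[38;2;38;15;17m[48;2;35;14;16m🬎[38;2;38;15;17m[48;2;35;14;16m🬎[38;2;38;15;17m[48;2;66;25;17m🬎[38;2;38;15;17m[48;2;66;25;17m🬎[38;2;39;15;18m[48;2;65;24;16m🬂[38;2;65;24;16m[48;2;33;12;12m🬓[38;2;39;15;18m[48;2;28;10;7m🬂[38;2;38;15;17m[48;2;28;10;7m🬎[38;2;38;15;17m[48;2;28;10;7m🬎[38;2;38;15;17m[48;2;35;14;16m🬎[38;2;38;15;17m[48;2;35;14;16m🬎[0m
[38;2;32;14;16m[48;2;29;13;14m🬂[38;2;32;14;16m[48;2;29;13;14m🬂[38;2;32;14;16m[48;2;29;13;14m🬂[38;2;65;24;16m[48;2;65;24;16m [38;2;65;24;16m[48;2;65;24;16m [38;2;65;24;16m[48;2;65;24;16m [38;2;65;24;16m[48;2;28;10;7m▌[38;2;28;10;7m[48;2;28;10;7m [38;2;28;10;7m[48;2;28;10;7m [38;2;28;10;7m[48;2;28;10;7m [38;2;32;14;16m[48;2;29;13;14m🬂[38;2;32;14;16m[48;2;29;13;14m🬂[0m
[38;2;25;12;12m[48;2;22;11;11m🬎[38;2;25;12;12m[48;2;22;11;11m🬎[38;2;25;12;12m[48;2;22;11;11m🬎[38;2;65;24;16m[48;2;65;24;16m [38;2;65;24;16m[48;2;65;24;16m [38;2;65;24;16m[48;2;65;24;16m [38;2;65;24;16m[48;2;28;10;7m▌[38;2;28;10;7m[48;2;28;10;7m [38;2;28;10;7m[48;2;28;10;7m [38;2;28;10;7m[48;2;24;11;12m▌[38;2;25;12;12m[48;2;22;11;11m🬎[38;2;25;12;12m[48;2;22;11;11m🬎[0m
[38;2;19;11;11m[48;2;16;10;9m🬂[38;2;19;11;11m[48;2;16;10;9m🬂[38;2;19;11;11m[48;2;16;10;9m🬂[38;2;65;24;16m[48;2;16;10;9m🬉[38;2;65;24;16m[48;2;65;24;16m [38;2;65;24;16m[48;2;65;24;16m [38;2;65;24;16m[48;2;28;10;7m▌[38;2;28;10;7m[48;2;28;10;7m [38;2;28;10;7m[48;2;28;10;7m [38;2;28;10;7m[48;2;16;10;9m🬄[38;2;19;11;11m[48;2;16;10;9m🬂[38;2;19;11;11m[48;2;16;10;9m🬂[0m
[38;2;13;9;8m[48;2;10;9;7m🬂[38;2;13;9;8m[48;2;10;9;7m🬂[38;2;13;9;8m[48;2;10;9;7m🬂[38;2;13;9;8m[48;2;10;9;7m🬂[38;2;65;24;16m[48;2;10;9;7m🬁[38;2;65;24;16m[48;2;9;9;7m🬬[38;2;65;24;16m[48;2;28;10;7m▌[38;2;28;10;7m[48;2;9;9;7m🬝[38;2;28;10;7m[48;2;10;9;7m🬀[38;2;13;9;8m[48;2;10;9;7m🬂[38;2;13;9;8m[48;2;10;9;7m🬂[38;2;13;9;8m[48;2;10;9;7m🬂[0m
</frame>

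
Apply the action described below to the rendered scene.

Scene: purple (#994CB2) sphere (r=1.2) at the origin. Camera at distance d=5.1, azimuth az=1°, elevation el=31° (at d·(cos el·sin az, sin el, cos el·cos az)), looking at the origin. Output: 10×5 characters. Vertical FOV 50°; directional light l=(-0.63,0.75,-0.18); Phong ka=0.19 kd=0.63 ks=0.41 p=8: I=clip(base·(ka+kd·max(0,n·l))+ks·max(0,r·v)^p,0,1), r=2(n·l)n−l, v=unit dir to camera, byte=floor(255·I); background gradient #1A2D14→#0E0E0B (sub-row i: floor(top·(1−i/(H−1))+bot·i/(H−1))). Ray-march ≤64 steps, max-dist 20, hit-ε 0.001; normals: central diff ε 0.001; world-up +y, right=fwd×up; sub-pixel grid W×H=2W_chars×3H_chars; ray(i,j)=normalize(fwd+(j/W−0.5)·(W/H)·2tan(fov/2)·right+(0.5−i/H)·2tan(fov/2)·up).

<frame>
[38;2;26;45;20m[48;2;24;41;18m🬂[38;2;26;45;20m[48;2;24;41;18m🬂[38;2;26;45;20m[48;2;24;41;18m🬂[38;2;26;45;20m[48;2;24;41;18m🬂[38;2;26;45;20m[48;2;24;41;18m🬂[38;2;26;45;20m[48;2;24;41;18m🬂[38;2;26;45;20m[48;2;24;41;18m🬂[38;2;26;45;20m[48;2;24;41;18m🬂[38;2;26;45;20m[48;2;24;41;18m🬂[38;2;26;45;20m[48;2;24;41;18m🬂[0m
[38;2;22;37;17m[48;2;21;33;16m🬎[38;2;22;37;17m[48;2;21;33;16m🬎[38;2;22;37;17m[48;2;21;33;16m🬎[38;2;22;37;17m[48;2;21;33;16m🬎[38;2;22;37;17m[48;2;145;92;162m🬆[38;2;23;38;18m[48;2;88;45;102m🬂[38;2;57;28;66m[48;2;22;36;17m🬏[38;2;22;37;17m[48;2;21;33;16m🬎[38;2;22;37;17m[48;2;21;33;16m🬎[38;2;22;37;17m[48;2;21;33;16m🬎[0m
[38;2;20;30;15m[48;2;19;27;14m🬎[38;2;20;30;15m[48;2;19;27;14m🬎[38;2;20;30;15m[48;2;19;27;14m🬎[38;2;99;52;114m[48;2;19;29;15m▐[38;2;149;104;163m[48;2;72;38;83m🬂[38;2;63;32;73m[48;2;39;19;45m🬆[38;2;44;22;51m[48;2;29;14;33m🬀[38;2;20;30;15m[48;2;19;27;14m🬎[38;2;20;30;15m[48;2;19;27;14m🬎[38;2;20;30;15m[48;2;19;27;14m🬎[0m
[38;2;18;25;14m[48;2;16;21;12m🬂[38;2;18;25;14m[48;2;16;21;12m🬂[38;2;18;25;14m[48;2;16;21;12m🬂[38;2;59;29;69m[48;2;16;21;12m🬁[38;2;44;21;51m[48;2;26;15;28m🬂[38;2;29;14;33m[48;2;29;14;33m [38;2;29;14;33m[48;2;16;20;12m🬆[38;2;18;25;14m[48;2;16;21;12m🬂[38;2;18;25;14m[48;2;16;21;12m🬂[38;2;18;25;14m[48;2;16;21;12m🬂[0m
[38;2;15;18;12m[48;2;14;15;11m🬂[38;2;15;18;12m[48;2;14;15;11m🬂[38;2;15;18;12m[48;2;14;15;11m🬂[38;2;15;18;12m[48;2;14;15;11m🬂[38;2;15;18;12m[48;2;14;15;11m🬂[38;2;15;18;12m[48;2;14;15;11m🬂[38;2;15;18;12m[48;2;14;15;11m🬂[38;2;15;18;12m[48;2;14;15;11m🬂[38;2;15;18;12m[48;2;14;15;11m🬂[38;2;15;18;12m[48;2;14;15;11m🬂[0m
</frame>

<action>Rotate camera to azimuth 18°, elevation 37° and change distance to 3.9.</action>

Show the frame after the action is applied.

<frame>
[38;2;26;45;20m[48;2;24;41;18m🬂[38;2;26;45;20m[48;2;24;41;18m🬂[38;2;26;45;20m[48;2;24;41;18m🬂[38;2;26;45;20m[48;2;24;41;18m🬂[38;2;26;45;20m[48;2;24;41;18m🬂[38;2;26;45;20m[48;2;24;41;18m🬂[38;2;26;45;20m[48;2;24;41;18m🬂[38;2;26;45;20m[48;2;24;41;18m🬂[38;2;26;45;20m[48;2;24;41;18m🬂[38;2;26;45;20m[48;2;24;41;18m🬂[0m
[38;2;22;37;17m[48;2;21;33;16m🬎[38;2;22;37;17m[48;2;21;33;16m🬎[38;2;22;37;17m[48;2;21;33;16m🬎[38;2;22;37;17m[48;2;138;86;155m🬆[38;2;119;69;135m[48;2;171;124;186m🬡[38;2;100;55;115m[48;2;74;39;86m🬆[38;2;65;32;75m[48;2;35;30;36m🬛[38;2;22;36;17m[48;2;37;18;43m🬬[38;2;22;37;17m[48;2;21;33;16m🬎[38;2;22;37;17m[48;2;21;33;16m🬎[0m
[38;2;20;30;15m[48;2;19;27;14m🬎[38;2;20;30;15m[48;2;19;27;14m🬎[38;2;81;40;94m[48;2;19;29;15m🬦[38;2;108;64;122m[48;2;71;35;82m🬂[38;2;85;49;97m[48;2;55;27;64m🬂[38;2;54;27;63m[48;2;37;18;43m🬆[38;2;45;22;52m[48;2;31;15;36m🬀[38;2;29;14;33m[48;2;20;31;16m🬺[38;2;20;30;15m[48;2;19;27;14m🬎[38;2;20;30;15m[48;2;19;27;14m🬎[0m
[38;2;18;25;14m[48;2;16;21;12m🬂[38;2;18;25;14m[48;2;16;21;12m🬂[38;2;18;25;14m[48;2;16;21;12m🬂[38;2;44;21;51m[48;2;22;17;22m🬎[38;2;41;20;48m[48;2;30;14;34m🬀[38;2;29;14;33m[48;2;29;14;33m [38;2;29;14;33m[48;2;29;14;33m [38;2;29;14;33m[48;2;16;21;12m🬄[38;2;18;25;14m[48;2;16;21;12m🬂[38;2;18;25;14m[48;2;16;21;12m🬂[0m
[38;2;15;18;12m[48;2;14;15;11m🬂[38;2;15;18;12m[48;2;14;15;11m🬂[38;2;15;18;12m[48;2;14;15;11m🬂[38;2;15;18;12m[48;2;14;15;11m🬂[38;2;29;14;33m[48;2;14;15;11m🬂[38;2;29;14;33m[48;2;14;15;11m🬂[38;2;29;14;33m[48;2;14;15;11m🬀[38;2;15;18;12m[48;2;14;15;11m🬂[38;2;15;18;12m[48;2;14;15;11m🬂[38;2;15;18;12m[48;2;14;15;11m🬂[0m
</frame>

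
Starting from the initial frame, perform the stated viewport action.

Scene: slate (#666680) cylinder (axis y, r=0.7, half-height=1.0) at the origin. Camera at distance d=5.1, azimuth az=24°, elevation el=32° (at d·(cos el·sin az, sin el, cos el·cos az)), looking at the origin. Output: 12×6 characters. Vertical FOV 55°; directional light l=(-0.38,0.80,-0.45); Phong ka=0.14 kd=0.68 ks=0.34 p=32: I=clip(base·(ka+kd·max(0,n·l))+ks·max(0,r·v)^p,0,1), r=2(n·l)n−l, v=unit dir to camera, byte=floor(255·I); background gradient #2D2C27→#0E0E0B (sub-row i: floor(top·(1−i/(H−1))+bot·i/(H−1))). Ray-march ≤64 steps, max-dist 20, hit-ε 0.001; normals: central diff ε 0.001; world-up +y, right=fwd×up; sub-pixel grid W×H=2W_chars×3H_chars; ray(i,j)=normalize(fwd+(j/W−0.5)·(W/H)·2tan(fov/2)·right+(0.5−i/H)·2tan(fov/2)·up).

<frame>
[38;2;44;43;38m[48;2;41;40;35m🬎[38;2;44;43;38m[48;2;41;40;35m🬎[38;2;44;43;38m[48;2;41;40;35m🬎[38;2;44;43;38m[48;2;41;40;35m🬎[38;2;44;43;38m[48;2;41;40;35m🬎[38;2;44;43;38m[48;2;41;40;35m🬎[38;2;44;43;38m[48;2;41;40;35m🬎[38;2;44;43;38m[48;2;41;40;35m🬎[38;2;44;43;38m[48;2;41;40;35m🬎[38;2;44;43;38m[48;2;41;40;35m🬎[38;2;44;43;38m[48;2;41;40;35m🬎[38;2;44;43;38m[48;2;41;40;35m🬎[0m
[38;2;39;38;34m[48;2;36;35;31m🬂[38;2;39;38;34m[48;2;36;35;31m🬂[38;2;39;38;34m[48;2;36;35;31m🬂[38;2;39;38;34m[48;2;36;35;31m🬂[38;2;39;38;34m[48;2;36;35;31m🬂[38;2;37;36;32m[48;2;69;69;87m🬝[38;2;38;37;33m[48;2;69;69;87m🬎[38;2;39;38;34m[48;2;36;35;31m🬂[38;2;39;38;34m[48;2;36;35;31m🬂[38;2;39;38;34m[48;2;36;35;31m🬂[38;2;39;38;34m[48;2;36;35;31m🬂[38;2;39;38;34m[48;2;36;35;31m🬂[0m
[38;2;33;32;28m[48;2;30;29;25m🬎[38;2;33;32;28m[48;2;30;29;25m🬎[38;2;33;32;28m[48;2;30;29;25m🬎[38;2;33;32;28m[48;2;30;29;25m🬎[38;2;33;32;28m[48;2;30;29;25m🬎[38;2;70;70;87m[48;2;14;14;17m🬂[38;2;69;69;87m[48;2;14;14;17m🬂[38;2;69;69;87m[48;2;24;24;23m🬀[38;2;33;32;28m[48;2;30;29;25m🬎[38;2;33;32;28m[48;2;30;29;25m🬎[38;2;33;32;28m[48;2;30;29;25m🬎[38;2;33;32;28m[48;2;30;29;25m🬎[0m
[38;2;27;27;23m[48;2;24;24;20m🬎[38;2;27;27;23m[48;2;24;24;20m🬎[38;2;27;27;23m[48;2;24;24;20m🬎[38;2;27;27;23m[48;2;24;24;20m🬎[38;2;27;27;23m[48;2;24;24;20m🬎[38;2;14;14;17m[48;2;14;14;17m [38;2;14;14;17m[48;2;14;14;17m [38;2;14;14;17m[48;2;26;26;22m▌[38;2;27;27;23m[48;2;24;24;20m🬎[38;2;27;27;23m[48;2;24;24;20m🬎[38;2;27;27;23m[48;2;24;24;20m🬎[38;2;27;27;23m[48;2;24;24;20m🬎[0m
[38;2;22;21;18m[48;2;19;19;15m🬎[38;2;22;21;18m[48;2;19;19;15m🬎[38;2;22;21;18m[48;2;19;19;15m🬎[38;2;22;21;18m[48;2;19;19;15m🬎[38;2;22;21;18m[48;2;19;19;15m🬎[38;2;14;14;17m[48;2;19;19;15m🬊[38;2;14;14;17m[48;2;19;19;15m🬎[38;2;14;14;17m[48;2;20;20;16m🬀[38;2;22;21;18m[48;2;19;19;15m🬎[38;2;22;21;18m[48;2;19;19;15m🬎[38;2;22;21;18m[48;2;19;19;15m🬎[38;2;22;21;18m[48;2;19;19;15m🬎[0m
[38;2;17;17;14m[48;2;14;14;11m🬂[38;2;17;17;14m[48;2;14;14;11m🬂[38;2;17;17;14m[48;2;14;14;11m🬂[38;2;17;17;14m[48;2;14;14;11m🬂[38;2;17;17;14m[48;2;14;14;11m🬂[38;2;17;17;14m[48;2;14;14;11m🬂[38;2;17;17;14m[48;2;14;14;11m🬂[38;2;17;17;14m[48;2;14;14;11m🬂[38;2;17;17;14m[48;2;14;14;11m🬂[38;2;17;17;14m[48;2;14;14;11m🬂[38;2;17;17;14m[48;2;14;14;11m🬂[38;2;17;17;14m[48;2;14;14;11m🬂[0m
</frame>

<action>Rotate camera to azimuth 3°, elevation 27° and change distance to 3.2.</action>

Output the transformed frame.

<frame>
[38;2;44;43;38m[48;2;41;40;35m🬎[38;2;44;43;38m[48;2;41;40;35m🬎[38;2;44;43;38m[48;2;41;40;35m🬎[38;2;44;43;38m[48;2;41;40;35m🬎[38;2;44;43;38m[48;2;41;40;35m🬎[38;2;44;43;38m[48;2;41;40;35m🬎[38;2;44;43;38m[48;2;41;40;35m🬎[38;2;44;43;38m[48;2;41;40;35m🬎[38;2;44;43;38m[48;2;41;40;35m🬎[38;2;44;43;38m[48;2;41;40;35m🬎[38;2;44;43;38m[48;2;41;40;35m🬎[38;2;44;43;38m[48;2;41;40;35m🬎[0m
[38;2;39;38;34m[48;2;36;35;31m🬂[38;2;39;38;34m[48;2;36;35;31m🬂[38;2;39;38;34m[48;2;36;35;31m🬂[38;2;39;38;34m[48;2;36;35;31m🬂[38;2;69;69;87m[48;2;20;20;21m🬉[38;2;69;69;87m[48;2;14;14;17m🬎[38;2;69;69;87m[48;2;14;14;17m🬎[38;2;69;69;87m[48;2;14;14;17m🬎[38;2;37;36;32m[48;2;14;14;17m🬨[38;2;39;38;34m[48;2;36;35;31m🬂[38;2;39;38;34m[48;2;36;35;31m🬂[38;2;39;38;34m[48;2;36;35;31m🬂[0m
[38;2;33;32;28m[48;2;30;29;25m🬎[38;2;33;32;28m[48;2;30;29;25m🬎[38;2;33;32;28m[48;2;30;29;25m🬎[38;2;33;32;28m[48;2;30;29;25m🬎[38;2;14;14;18m[48;2;23;23;29m🬨[38;2;14;14;17m[48;2;14;14;17m [38;2;14;14;17m[48;2;14;14;17m [38;2;14;14;17m[48;2;14;14;17m [38;2;14;14;17m[48;2;32;31;27m▌[38;2;33;32;28m[48;2;30;29;25m🬎[38;2;33;32;28m[48;2;30;29;25m🬎[38;2;33;32;28m[48;2;30;29;25m🬎[0m
[38;2;27;27;23m[48;2;24;24;20m🬎[38;2;27;27;23m[48;2;24;24;20m🬎[38;2;27;27;23m[48;2;24;24;20m🬎[38;2;27;27;23m[48;2;24;24;20m🬎[38;2;26;26;22m[48;2;14;14;17m▌[38;2;14;14;17m[48;2;14;14;17m [38;2;14;14;17m[48;2;14;14;17m [38;2;14;14;17m[48;2;14;14;17m [38;2;27;27;23m[48;2;24;24;20m🬎[38;2;27;27;23m[48;2;24;24;20m🬎[38;2;27;27;23m[48;2;24;24;20m🬎[38;2;27;27;23m[48;2;24;24;20m🬎[0m
[38;2;22;21;18m[48;2;19;19;15m🬎[38;2;22;21;18m[48;2;19;19;15m🬎[38;2;22;21;18m[48;2;19;19;15m🬎[38;2;22;21;18m[48;2;19;19;15m🬎[38;2;21;20;17m[48;2;14;14;17m▌[38;2;14;14;17m[48;2;14;14;17m [38;2;14;14;17m[48;2;14;14;17m [38;2;14;14;17m[48;2;14;14;17m [38;2;22;21;18m[48;2;19;19;15m🬎[38;2;22;21;18m[48;2;19;19;15m🬎[38;2;22;21;18m[48;2;19;19;15m🬎[38;2;22;21;18m[48;2;19;19;15m🬎[0m
[38;2;17;17;14m[48;2;14;14;11m🬂[38;2;17;17;14m[48;2;14;14;11m🬂[38;2;17;17;14m[48;2;14;14;11m🬂[38;2;17;17;14m[48;2;14;14;11m🬂[38;2;17;17;14m[48;2;14;14;11m🬂[38;2;14;14;17m[48;2;14;14;11m🬂[38;2;14;14;17m[48;2;14;14;11m🬂[38;2;15;15;15m[48;2;14;14;11m🬂[38;2;17;17;14m[48;2;14;14;11m🬂[38;2;17;17;14m[48;2;14;14;11m🬂[38;2;17;17;14m[48;2;14;14;11m🬂[38;2;17;17;14m[48;2;14;14;11m🬂[0m
</frame>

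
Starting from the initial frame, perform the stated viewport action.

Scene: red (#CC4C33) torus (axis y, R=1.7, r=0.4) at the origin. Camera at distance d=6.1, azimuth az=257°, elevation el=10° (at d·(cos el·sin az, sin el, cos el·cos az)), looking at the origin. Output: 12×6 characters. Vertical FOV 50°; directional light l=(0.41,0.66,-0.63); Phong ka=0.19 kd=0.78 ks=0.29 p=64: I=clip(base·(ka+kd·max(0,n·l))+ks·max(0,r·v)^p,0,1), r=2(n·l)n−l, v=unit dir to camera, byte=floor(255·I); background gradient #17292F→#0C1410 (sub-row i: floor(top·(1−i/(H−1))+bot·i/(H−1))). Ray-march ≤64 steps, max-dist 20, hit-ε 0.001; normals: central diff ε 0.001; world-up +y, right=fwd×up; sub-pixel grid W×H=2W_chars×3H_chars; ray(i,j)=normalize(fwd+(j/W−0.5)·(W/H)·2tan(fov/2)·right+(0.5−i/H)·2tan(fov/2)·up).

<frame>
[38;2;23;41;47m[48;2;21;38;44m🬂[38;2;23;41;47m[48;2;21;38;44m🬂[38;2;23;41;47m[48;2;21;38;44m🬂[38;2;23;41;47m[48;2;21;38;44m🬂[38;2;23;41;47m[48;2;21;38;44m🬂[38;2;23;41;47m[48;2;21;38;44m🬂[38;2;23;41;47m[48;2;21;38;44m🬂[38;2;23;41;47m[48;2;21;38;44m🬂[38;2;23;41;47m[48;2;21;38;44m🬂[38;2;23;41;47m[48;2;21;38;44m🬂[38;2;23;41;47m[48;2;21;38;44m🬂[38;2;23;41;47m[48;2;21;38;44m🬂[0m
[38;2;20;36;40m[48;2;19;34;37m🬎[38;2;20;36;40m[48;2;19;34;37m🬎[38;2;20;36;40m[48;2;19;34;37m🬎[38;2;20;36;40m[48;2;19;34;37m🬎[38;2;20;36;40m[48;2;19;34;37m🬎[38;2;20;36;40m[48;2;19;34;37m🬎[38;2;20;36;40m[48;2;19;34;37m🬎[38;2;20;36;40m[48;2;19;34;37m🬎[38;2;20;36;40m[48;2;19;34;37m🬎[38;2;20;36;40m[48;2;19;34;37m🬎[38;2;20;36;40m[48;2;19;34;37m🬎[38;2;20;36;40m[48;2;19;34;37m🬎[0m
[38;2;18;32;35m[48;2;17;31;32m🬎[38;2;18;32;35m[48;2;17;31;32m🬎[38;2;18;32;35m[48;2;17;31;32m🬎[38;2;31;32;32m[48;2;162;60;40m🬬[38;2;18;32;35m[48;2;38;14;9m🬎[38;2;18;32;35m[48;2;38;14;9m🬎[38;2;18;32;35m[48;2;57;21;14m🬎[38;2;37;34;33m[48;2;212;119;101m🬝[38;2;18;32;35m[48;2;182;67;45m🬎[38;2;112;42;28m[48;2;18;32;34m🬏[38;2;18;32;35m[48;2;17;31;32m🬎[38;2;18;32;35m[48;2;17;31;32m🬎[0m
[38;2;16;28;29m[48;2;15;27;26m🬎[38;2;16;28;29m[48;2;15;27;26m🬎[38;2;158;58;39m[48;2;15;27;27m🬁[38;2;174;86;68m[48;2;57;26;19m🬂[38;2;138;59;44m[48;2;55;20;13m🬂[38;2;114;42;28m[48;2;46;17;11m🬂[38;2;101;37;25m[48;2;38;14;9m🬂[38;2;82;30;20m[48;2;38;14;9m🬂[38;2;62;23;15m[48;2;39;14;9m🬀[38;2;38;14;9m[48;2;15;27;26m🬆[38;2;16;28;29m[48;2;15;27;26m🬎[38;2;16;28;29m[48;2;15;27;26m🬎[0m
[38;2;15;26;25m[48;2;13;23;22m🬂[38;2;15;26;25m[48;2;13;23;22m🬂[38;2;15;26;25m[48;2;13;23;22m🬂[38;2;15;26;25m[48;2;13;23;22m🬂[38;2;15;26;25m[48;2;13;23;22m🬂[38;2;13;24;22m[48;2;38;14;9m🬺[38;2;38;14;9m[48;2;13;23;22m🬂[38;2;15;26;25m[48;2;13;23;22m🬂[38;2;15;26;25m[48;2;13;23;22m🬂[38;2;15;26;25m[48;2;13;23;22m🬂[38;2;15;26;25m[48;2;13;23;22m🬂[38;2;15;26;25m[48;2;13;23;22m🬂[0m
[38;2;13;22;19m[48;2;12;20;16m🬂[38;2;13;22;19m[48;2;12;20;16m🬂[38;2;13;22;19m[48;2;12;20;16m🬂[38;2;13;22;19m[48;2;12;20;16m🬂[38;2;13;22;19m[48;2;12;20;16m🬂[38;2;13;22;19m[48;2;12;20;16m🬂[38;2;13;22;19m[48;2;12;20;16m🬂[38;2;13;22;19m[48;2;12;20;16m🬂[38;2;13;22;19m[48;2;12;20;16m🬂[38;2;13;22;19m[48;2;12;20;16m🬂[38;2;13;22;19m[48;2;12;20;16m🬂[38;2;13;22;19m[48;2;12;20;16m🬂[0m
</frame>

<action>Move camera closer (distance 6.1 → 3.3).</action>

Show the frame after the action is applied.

<frame>
[38;2;23;41;47m[48;2;21;38;44m🬂[38;2;23;41;47m[48;2;21;38;44m🬂[38;2;23;41;47m[48;2;21;38;44m🬂[38;2;23;41;47m[48;2;21;38;44m🬂[38;2;23;41;47m[48;2;21;38;44m🬂[38;2;23;41;47m[48;2;21;38;44m🬂[38;2;23;41;47m[48;2;21;38;44m🬂[38;2;23;41;47m[48;2;21;38;44m🬂[38;2;23;41;47m[48;2;21;38;44m🬂[38;2;23;41;47m[48;2;21;38;44m🬂[38;2;23;41;47m[48;2;21;38;44m🬂[38;2;23;41;47m[48;2;21;38;44m🬂[0m
[38;2;20;36;40m[48;2;19;34;37m🬎[38;2;20;36;40m[48;2;19;34;37m🬎[38;2;20;36;40m[48;2;19;34;37m🬎[38;2;20;36;40m[48;2;19;34;37m🬎[38;2;20;36;40m[48;2;19;34;37m🬎[38;2;20;36;40m[48;2;19;34;37m🬎[38;2;20;36;40m[48;2;19;34;37m🬎[38;2;20;36;40m[48;2;19;34;37m🬎[38;2;20;36;40m[48;2;19;34;37m🬎[38;2;20;36;40m[48;2;19;34;37m🬎[38;2;20;36;40m[48;2;19;34;37m🬎[38;2;20;36;40m[48;2;19;34;37m🬎[0m
[38;2;18;32;35m[48;2;145;53;36m🬎[38;2;36;30;29m[48;2;125;46;31m🬊[38;2;33;25;23m[48;2;138;51;34m🬎[38;2;28;23;22m[48;2;136;50;34m🬎[38;2;28;23;22m[48;2;135;50;33m🬎[38;2;34;25;23m[48;2;134;49;33m🬎[38;2;35;30;29m[48;2;117;43;29m🬆[38;2;19;33;36m[48;2;120;44;29m🬂[38;2;19;33;36m[48;2;137;51;35m🬂[38;2;19;33;36m[48;2;146;54;36m🬂[38;2;19;33;36m[48;2;149;55;36m🬂[38;2;143;53;35m[48;2;38;33;32m🬓[0m
[38;2;158;77;61m[48;2;103;39;26m🬂[38;2;190;111;96m[48;2;98;37;25m🬂[38;2;143;67;52m[48;2;92;34;23m🬂[38;2;117;44;30m[48;2;87;32;21m🬂[38;2;105;39;26m[48;2;79;29;19m🬆[38;2;101;37;25m[48;2;73;27;18m🬆[38;2;97;36;23m[48;2;68;25;17m🬆[38;2;91;34;22m[48;2;61;22;15m🬆[38;2;86;31;21m[48;2;54;20;13m🬆[38;2;79;29;19m[48;2;46;17;11m🬆[38;2;78;29;19m[48;2;45;16;10m🬂[38;2;67;25;16m[48;2;39;14;9m🬂[0m
[38;2;70;25;17m[48;2;44;16;10m🬆[38;2;71;26;17m[48;2;45;16;11m🬂[38;2;66;24;16m[48;2;43;15;10m🬂[38;2;61;22;15m[48;2;40;14;9m🬂[38;2;55;20;13m[48;2;38;14;9m🬂[38;2;49;18;12m[48;2;38;14;9m🬂[38;2;43;16;10m[48;2;38;14;9m🬂[38;2;39;14;9m[48;2;38;14;9m🬀[38;2;38;14;9m[48;2;38;14;9m [38;2;38;14;9m[48;2;38;14;9m [38;2;38;14;9m[48;2;38;14;9m [38;2;38;14;9m[48;2;38;14;9m [0m
[38;2;38;14;9m[48;2;12;20;16m🬂[38;2;38;14;9m[48;2;12;20;16m🬎[38;2;38;14;9m[48;2;12;20;16m🬬[38;2;38;14;9m[48;2;38;14;9m [38;2;38;14;9m[48;2;38;14;9m [38;2;38;14;9m[48;2;38;14;9m [38;2;38;14;9m[48;2;38;14;9m [38;2;38;14;9m[48;2;38;14;9m [38;2;38;14;9m[48;2;38;14;9m [38;2;38;14;9m[48;2;38;14;9m [38;2;38;14;9m[48;2;12;20;16m🬎[38;2;38;14;9m[48;2;12;20;16m🬆[0m
</frame>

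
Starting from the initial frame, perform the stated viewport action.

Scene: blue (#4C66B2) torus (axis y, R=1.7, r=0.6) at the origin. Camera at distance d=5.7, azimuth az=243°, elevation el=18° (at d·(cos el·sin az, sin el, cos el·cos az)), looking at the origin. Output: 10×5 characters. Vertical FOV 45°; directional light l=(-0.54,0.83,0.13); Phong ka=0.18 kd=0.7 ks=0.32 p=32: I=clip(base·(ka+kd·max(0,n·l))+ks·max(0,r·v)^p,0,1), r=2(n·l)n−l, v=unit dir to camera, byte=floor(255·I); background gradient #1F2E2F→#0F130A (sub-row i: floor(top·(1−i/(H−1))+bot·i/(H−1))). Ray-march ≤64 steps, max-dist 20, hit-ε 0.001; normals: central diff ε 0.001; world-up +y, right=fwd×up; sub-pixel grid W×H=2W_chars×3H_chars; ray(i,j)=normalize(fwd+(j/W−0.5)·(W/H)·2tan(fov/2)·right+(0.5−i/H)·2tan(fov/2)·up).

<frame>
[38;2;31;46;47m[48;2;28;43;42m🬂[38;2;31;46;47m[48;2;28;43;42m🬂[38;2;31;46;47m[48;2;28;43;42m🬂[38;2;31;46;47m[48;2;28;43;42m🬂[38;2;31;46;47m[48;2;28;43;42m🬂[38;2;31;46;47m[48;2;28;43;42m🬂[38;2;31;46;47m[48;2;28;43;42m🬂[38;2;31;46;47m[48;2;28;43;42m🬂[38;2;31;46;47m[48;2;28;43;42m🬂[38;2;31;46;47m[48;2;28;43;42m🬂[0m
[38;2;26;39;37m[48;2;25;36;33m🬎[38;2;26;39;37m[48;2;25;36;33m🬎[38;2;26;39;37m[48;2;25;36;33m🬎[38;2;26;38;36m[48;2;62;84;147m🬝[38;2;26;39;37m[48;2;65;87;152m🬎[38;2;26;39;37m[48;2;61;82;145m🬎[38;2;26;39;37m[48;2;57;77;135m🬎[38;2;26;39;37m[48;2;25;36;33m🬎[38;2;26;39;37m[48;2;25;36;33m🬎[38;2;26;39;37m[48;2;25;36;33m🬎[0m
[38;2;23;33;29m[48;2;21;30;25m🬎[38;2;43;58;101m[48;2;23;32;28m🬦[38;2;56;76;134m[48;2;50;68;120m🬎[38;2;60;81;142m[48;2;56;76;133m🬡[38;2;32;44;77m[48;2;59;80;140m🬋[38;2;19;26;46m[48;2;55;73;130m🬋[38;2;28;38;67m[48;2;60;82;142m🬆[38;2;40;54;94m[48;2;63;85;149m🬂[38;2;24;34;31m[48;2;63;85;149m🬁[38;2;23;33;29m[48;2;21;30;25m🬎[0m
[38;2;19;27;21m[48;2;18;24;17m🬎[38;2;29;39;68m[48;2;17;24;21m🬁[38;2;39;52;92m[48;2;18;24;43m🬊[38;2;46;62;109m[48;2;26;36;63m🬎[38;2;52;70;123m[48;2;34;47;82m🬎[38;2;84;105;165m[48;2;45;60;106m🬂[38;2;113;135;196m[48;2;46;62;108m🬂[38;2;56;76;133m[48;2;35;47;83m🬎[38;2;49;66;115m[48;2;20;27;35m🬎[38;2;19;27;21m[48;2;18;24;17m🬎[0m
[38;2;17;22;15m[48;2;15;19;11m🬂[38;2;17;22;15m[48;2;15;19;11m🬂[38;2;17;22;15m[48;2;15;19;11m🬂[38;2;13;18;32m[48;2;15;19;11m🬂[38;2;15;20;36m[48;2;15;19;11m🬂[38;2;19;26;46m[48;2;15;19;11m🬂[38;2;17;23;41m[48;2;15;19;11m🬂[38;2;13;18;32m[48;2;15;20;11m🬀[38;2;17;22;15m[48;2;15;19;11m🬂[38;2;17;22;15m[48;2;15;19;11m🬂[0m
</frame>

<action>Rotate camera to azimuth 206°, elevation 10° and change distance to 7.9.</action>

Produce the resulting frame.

<frame>
[38;2;31;46;47m[48;2;28;43;42m🬂[38;2;31;46;47m[48;2;28;43;42m🬂[38;2;31;46;47m[48;2;28;43;42m🬂[38;2;31;46;47m[48;2;28;43;42m🬂[38;2;31;46;47m[48;2;28;43;42m🬂[38;2;31;46;47m[48;2;28;43;42m🬂[38;2;31;46;47m[48;2;28;43;42m🬂[38;2;31;46;47m[48;2;28;43;42m🬂[38;2;31;46;47m[48;2;28;43;42m🬂[38;2;31;46;47m[48;2;28;43;42m🬂[0m
[38;2;26;39;37m[48;2;25;36;33m🬎[38;2;26;39;37m[48;2;25;36;33m🬎[38;2;26;39;37m[48;2;25;36;33m🬎[38;2;26;39;37m[48;2;25;36;33m🬎[38;2;26;39;37m[48;2;25;36;33m🬎[38;2;26;39;37m[48;2;25;36;33m🬎[38;2;26;39;37m[48;2;25;36;33m🬎[38;2;26;39;37m[48;2;25;36;33m🬎[38;2;26;39;37m[48;2;25;36;33m🬎[38;2;26;39;37m[48;2;25;36;33m🬎[0m
[38;2;23;33;29m[48;2;21;30;25m🬎[38;2;23;33;29m[48;2;21;30;25m🬎[38;2;25;33;58m[48;2;21;29;29m🬇[38;2;53;71;124m[48;2;24;32;50m🬉[38;2;55;75;131m[48;2;30;40;71m🬎[38;2;54;72;127m[48;2;38;51;90m🬎[38;2;57;77;134m[48;2;45;61;107m🬍[38;2;24;34;31m[48;2;54;72;127m🬂[38;2;23;33;29m[48;2;21;30;25m🬎[38;2;23;33;29m[48;2;21;30;25m🬎[0m
[38;2;19;27;21m[48;2;18;24;17m🬎[38;2;19;27;21m[48;2;18;24;17m🬎[38;2;19;27;21m[48;2;18;24;17m🬎[38;2;13;18;32m[48;2;18;25;18m🬂[38;2;13;18;32m[48;2;18;24;17m🬎[38;2;14;19;35m[48;2;18;24;17m🬎[38;2;20;28;49m[48;2;17;23;21m🬂[38;2;20;27;47m[48;2;18;25;19m🬀[38;2;19;27;21m[48;2;18;24;17m🬎[38;2;19;27;21m[48;2;18;24;17m🬎[0m
[38;2;17;22;15m[48;2;15;19;11m🬂[38;2;17;22;15m[48;2;15;19;11m🬂[38;2;17;22;15m[48;2;15;19;11m🬂[38;2;17;22;15m[48;2;15;19;11m🬂[38;2;17;22;15m[48;2;15;19;11m🬂[38;2;17;22;15m[48;2;15;19;11m🬂[38;2;17;22;15m[48;2;15;19;11m🬂[38;2;17;22;15m[48;2;15;19;11m🬂[38;2;17;22;15m[48;2;15;19;11m🬂[38;2;17;22;15m[48;2;15;19;11m🬂[0m
</frame>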